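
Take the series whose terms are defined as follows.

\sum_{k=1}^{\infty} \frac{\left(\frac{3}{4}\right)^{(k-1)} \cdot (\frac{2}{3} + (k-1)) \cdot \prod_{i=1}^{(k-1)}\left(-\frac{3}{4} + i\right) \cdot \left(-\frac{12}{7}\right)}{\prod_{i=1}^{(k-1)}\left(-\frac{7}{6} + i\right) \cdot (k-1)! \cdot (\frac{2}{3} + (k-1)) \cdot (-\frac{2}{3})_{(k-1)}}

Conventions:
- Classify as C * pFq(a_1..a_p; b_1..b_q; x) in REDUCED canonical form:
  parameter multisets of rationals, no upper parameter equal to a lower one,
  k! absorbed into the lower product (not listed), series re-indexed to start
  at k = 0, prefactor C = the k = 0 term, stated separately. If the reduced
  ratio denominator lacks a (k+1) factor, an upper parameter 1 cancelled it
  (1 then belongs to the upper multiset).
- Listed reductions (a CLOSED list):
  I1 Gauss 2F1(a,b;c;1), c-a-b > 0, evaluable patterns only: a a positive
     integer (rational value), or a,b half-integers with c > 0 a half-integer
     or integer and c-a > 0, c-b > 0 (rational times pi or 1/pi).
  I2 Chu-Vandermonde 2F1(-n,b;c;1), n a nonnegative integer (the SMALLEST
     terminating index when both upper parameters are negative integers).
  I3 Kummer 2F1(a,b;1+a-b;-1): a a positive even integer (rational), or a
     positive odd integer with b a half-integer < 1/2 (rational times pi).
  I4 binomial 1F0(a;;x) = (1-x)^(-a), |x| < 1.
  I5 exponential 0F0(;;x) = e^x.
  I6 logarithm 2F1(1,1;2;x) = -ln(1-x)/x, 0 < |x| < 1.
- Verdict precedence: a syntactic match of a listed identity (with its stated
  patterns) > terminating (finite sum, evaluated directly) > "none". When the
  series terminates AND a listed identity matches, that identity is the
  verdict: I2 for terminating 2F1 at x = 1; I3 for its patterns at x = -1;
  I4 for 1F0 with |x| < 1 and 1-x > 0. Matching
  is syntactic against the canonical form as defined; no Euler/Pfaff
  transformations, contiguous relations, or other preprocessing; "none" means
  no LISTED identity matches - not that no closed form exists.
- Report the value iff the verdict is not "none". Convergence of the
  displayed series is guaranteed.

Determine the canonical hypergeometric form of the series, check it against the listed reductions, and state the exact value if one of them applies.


With C = -\frac{12}{7}: the canonical form is 1F2(\frac{1}{4}; -\frac{2}{3}, -\frac{1}{6}; \frac{3}{4}). Verdict: none here - no I1-I6 shape fits x = \frac{3}{4} with lower {-\frac{2}{3}, -\frac{1}{6}}.

Key step: x = \frac{3}{4} and striking the common factor k + 2/3 reduces the term (C = -12/7).
Adjacent-term ratio: r(k) = \frac{3}{4} * (k+\frac{1}{4}) / [(k-\frac{2}{3}) (k-\frac{1}{6}) (k+1)] - poly over poly, x = \frac{3}{4} from leading terms; C = -\frac{12}{7} at k = 0.


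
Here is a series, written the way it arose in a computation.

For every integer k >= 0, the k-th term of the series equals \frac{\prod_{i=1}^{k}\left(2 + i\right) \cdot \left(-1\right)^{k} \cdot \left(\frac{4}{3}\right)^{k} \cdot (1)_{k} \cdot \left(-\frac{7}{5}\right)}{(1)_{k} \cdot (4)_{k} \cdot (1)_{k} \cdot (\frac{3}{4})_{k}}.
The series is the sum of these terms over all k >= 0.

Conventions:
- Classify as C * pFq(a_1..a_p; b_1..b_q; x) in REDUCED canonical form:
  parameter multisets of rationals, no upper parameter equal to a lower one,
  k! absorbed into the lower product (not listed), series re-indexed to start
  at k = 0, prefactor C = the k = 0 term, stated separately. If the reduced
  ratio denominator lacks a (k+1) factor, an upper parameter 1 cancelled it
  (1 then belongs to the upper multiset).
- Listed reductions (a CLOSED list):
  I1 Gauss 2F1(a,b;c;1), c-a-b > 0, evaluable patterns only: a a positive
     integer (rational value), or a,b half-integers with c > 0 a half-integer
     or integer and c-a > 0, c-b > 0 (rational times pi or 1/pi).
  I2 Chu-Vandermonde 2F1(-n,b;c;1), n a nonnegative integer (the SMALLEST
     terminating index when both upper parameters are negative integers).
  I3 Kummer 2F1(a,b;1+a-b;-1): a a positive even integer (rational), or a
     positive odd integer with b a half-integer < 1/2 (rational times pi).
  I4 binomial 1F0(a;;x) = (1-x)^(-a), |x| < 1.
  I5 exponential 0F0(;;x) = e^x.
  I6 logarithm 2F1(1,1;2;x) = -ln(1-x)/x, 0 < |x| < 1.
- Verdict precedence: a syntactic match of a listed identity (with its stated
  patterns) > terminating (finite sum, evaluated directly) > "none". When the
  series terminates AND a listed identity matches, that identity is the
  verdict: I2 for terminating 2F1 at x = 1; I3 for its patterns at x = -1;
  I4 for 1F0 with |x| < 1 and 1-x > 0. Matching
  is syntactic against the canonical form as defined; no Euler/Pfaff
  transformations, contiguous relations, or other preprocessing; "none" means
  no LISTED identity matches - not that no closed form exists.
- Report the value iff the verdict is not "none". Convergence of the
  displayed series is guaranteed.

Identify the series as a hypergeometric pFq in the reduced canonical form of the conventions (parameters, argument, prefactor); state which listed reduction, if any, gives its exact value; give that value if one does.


Reduced: x = -\frac{4}{3}, 1F2, upper = {3}, lower = {\frac{3}{4}, 4}, C = -\frac{7}{5}. Verdict: none. A 1F2 with upper {3} fits none of I1-I6 at x = -\frac{4}{3}; the sum runs forever.

Key step: t_0 = -\frac{7}{5} here, and (1)_k (prefactor -7/5) is k! itself.
Consecutive-term ratio: r(k) = -\frac{4}{3} * (k+3) / [(k+\frac{3}{4}) (k+4) (k+1)] ; factor over Q: parameters, x = -\frac{4}{3}, and C = -\frac{7}{5}.


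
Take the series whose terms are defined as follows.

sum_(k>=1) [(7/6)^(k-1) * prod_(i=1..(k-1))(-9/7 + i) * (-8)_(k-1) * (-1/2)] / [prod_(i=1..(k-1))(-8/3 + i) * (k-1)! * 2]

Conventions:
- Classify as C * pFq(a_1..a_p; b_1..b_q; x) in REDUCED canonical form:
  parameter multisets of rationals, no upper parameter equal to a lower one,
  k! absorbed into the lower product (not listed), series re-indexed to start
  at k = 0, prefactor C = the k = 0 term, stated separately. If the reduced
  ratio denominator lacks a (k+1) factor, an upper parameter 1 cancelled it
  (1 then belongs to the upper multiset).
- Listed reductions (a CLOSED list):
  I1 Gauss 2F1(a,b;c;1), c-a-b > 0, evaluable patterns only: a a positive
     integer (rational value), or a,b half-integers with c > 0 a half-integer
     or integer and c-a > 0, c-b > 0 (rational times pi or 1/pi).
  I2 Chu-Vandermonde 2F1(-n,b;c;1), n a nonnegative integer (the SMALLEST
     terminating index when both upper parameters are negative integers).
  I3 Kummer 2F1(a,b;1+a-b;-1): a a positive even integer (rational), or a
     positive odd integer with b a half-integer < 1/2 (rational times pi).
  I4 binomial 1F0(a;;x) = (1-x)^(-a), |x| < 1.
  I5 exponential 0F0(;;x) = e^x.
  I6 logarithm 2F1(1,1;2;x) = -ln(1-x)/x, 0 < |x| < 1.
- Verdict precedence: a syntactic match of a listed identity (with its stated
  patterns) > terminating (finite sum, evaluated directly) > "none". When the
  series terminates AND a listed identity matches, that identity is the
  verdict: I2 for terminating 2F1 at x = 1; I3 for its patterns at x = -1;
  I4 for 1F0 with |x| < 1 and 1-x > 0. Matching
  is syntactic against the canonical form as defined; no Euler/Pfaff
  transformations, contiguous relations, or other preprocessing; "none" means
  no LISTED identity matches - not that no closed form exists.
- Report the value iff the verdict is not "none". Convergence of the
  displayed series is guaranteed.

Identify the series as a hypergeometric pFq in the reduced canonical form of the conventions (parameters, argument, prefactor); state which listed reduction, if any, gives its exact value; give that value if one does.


The tell: t_0 = -1/4 here, and the lower running product (C = -1/4) is a rising factorial.
Consecutive-term ratio: r(k) = (7/6) * (k-8) (k-2/7) / [(k-5/3) (k+1)] - rational in k, leading ratio (7/6); with t_0 = -1/4, classification follows.

This is -1/4 * 2F1(-8, -2/7; -5/3; 7/6) in reduced canonical form. Verdict: terminating - no listed pattern fits, but -8 in the upper list cuts the series at k = 8; direct evaluation. Sum: -27821/71680.


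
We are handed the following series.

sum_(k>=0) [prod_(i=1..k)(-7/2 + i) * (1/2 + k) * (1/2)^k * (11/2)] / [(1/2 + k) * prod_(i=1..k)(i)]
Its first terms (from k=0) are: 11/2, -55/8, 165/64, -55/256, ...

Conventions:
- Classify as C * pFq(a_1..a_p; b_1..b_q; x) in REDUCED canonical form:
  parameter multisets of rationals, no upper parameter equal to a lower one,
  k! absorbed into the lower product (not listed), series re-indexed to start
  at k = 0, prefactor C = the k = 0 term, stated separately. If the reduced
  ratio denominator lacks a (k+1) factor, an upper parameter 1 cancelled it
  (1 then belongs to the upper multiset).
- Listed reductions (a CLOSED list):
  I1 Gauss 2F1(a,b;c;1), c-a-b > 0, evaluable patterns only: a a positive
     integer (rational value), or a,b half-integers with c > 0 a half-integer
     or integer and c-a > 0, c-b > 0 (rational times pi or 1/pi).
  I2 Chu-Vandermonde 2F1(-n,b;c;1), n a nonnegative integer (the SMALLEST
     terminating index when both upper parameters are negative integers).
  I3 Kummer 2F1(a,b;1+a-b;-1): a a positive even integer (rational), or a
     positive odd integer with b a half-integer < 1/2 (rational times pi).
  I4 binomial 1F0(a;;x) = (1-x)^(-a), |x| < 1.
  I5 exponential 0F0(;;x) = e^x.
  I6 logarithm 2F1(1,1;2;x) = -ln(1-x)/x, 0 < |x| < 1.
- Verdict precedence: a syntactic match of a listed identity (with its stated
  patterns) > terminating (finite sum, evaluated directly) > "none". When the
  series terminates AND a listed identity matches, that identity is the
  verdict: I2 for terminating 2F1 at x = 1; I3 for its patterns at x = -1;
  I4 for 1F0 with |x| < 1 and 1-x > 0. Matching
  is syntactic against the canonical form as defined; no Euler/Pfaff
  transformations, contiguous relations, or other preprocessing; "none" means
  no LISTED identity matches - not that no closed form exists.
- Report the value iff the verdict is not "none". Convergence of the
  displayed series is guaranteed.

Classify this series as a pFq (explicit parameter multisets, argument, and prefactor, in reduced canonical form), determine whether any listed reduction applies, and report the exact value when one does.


The series (x = 1/2) is 1F0: upper {-5/2}, lower {-}, prefactor 11/2. Verdict: binomial (I4) matches (the 1F0 binomial series: exponent 5/2, x = 1/2). Sum: (11/2) * (1/2)^(5/2).

First insight: t_0 = 11/2 here, and the product of the first k integers (C = 11/2, x = 1/2) is k!.
Ratio: r(k) = (1/2) * (k-5/2) / [(k+1)] - poly over poly, x = (1/2) from leading terms; C = 11/2 at k = 0.


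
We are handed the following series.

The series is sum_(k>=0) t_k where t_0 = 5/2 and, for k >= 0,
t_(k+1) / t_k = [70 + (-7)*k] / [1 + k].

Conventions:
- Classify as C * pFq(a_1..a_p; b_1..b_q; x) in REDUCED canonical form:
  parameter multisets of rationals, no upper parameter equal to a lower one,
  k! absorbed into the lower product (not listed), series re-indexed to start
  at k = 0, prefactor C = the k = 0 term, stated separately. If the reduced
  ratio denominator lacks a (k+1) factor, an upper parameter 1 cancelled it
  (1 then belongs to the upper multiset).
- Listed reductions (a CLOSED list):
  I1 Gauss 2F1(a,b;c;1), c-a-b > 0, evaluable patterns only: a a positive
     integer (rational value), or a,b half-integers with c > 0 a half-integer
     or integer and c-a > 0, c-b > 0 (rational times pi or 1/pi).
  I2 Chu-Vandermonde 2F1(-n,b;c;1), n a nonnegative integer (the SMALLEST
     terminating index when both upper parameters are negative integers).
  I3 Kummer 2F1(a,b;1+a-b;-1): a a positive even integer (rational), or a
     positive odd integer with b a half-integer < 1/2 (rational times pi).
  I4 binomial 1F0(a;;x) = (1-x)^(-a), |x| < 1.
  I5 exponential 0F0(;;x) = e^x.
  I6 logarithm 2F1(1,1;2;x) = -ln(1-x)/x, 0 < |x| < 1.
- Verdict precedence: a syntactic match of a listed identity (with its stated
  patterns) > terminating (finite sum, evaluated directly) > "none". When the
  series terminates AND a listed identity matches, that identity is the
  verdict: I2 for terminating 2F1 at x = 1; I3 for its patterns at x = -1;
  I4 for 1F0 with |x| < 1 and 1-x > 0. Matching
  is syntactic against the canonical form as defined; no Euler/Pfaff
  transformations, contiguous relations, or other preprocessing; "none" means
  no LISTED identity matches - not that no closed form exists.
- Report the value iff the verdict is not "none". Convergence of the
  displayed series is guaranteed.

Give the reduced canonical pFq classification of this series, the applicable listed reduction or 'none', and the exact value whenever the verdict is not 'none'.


x = -7 here; the reduced form reads 1F0, upper {-10}, lower {-}, C = 5/2. Verdict: terminating - upper -10 stops the sum at k = 10; the 11 terms are added exactly. Its exact value is 2684354560.

Structural cue: t_0 being 5/2, factor the ratio over Q (prefactor 5/2): negated roots = parameters.
Adjacent-term ratio: r(k) = (-7) * (k-10) / [(k+1)] - rational in k, leading ratio (-7); with t_0 = 5/2, classification follows.


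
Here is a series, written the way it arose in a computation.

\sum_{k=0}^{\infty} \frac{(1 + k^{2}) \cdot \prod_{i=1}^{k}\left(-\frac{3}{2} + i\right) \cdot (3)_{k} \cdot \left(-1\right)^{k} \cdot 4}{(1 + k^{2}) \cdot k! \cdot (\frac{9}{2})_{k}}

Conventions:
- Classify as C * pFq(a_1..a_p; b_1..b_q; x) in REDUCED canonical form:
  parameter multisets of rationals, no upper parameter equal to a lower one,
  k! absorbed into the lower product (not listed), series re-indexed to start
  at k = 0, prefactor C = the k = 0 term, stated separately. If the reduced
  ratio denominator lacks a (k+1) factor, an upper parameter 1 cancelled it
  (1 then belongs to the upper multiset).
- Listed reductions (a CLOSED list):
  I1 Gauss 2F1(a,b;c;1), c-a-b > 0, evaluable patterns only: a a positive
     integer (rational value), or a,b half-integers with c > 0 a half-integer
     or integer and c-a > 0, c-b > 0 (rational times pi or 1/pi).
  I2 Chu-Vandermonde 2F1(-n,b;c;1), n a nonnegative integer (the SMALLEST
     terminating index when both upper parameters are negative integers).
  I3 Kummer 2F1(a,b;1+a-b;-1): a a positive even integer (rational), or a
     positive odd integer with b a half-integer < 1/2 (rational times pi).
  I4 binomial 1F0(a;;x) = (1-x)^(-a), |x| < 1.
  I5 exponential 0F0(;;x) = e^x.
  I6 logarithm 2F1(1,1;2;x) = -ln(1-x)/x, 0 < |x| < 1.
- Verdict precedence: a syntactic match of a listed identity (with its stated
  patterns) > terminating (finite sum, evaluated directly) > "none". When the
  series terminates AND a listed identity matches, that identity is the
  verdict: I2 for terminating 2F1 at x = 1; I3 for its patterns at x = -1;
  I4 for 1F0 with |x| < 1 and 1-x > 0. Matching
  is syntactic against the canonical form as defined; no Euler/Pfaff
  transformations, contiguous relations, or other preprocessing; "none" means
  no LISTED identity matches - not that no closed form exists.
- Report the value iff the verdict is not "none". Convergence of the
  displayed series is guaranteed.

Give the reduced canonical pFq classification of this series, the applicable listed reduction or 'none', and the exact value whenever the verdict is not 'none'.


First insight: with t_0 = 4, the running product (C = 4, x = -1) telescopes to a rising factorial.
Term ratio: r(k) = -1 * (k-\frac{1}{2}) (k+3) / [(k+\frac{9}{2}) (k+1)] - rational; roots negated = parameters, x = -1, C = 4.

Canonical form: C = 4 times 2F1 with upper {-\frac{1}{2}, 3}, lower {\frac{9}{2}}, x = -1. Verdict at x = -1: Kummer's theorem (I3) matches (x = -1; c = \frac{9}{2} equals 1+a-b for upper {-\frac{1}{2}, 3}: listed pattern). Hence: \frac{105}{64} \cdot \pi.


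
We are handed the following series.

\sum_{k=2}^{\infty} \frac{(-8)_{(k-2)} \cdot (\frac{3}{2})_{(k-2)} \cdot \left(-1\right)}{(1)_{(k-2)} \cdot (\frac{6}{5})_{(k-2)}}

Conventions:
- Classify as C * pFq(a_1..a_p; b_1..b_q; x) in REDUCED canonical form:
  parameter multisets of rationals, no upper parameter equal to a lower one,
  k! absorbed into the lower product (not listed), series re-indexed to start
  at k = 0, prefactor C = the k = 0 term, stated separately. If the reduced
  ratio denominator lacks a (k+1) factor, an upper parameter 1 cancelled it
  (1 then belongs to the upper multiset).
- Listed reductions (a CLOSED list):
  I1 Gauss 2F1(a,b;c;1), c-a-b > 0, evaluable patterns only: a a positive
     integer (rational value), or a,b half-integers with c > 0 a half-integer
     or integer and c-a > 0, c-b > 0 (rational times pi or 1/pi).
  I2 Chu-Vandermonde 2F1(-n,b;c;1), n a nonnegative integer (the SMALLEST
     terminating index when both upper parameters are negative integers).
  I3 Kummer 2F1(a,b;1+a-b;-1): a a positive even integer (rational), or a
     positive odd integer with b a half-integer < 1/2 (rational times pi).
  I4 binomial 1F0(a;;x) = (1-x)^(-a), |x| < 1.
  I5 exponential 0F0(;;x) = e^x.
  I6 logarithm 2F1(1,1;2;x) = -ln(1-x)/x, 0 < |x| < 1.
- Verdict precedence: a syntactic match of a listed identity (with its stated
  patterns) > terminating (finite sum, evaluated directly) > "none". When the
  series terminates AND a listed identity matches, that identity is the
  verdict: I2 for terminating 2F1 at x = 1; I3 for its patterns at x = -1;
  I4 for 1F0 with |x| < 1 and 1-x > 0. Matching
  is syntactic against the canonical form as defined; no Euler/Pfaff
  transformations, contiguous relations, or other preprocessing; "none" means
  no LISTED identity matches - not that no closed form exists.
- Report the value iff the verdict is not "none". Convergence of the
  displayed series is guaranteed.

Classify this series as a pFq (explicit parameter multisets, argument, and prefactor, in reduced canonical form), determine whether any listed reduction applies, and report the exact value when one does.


Key step: with t_0 = -1, (1)_k (C = -1) is k! itself.
Consecutive-term ratio: r(k) = 1 * (k-8) (k+\frac{3}{2}) / [(k+\frac{6}{5}) (k+1)] - rational in k. x = 1; t_0 = -1; negate the roots.

At argument 1: a 2F1 with upper {-8, \frac{3}{2}}, lower {\frac{6}{5}}, scaled by C = -1. Verdict at x = 1: the Chu-Vandermonde identity I2 matches (terminating 2F1 at x = 1 with n = 8, b = 3/2, c = \frac{6}{5}). Exact value: \frac{112901097}{11911364608}.


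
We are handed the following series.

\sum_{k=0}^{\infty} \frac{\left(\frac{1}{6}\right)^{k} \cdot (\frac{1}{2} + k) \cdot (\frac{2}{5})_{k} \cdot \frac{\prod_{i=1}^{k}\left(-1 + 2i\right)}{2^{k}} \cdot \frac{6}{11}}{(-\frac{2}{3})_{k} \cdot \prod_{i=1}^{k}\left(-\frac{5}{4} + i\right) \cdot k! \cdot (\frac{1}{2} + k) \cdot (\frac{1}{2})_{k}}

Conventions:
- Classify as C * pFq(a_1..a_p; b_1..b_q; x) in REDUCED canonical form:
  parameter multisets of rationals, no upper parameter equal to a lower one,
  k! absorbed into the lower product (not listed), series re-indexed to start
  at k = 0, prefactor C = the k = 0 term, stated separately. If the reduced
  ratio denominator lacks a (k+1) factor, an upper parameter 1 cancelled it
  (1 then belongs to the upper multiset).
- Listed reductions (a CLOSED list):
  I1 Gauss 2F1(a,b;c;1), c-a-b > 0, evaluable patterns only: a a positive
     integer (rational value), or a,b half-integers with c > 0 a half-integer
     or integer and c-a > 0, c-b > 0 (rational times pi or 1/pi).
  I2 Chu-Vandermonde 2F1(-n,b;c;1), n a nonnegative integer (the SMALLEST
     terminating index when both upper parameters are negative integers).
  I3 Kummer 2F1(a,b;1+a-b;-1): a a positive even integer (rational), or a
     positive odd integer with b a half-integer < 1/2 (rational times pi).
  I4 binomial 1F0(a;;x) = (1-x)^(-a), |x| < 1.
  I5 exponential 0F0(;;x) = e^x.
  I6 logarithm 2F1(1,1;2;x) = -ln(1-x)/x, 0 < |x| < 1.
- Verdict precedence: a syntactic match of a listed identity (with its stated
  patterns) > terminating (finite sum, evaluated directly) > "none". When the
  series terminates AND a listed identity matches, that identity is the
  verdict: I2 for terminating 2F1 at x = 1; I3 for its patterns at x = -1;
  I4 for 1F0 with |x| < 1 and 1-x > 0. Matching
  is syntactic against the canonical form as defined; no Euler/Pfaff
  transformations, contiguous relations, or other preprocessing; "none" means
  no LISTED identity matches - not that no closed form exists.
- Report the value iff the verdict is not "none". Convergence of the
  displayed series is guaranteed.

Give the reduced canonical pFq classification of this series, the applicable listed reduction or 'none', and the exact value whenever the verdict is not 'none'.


Key observation: with t_0 = \frac{6}{11}, k + 1/2 divides numerator and denominator alike; C = 6/11, x = 1/6 after cancelling.
Term ratio: r(k) = \frac{1}{6} * (k+\frac{2}{5}) / [(k-\frac{2}{3}) (k-\frac{1}{4}) (k+1)] - rational in k. x = \frac{1}{6}; t_0 = \frac{6}{11}; negate the roots.

This is \frac{6}{11} * 1F2(\frac{2}{5}; -\frac{2}{3}, -\frac{1}{4}; \frac{1}{6}) in reduced canonical form. Verdict: none - this 1F2 at x = \frac{1}{6} matches no listed pattern, and upper {\frac{2}{5}} holds no stopper.


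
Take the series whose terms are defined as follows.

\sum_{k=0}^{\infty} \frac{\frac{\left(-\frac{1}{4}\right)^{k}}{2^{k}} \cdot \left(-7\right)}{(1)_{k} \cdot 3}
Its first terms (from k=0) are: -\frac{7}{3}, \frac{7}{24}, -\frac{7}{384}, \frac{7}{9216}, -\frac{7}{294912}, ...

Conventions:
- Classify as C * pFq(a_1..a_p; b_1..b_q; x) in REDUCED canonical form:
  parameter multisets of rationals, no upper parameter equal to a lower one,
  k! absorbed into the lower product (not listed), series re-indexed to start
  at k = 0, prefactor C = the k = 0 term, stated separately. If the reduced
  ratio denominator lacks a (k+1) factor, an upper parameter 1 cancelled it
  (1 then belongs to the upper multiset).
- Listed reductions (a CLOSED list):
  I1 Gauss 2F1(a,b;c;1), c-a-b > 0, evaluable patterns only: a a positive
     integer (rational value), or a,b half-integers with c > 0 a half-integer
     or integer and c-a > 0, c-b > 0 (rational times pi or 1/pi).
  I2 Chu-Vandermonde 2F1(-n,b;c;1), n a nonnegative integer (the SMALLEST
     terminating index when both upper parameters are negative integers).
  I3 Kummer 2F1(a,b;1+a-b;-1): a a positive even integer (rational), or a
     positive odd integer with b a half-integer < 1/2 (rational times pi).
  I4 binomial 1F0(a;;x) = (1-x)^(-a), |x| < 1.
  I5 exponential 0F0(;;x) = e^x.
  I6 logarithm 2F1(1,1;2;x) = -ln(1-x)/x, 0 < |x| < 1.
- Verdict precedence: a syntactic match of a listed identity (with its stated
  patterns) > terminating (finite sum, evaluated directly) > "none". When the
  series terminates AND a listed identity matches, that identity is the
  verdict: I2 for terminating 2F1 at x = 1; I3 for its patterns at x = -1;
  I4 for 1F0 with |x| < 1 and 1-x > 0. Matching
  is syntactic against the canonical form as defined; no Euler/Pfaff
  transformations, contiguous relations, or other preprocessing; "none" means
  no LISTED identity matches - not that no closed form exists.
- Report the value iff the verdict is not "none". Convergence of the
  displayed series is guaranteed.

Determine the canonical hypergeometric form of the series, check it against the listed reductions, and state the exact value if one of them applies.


Reduced: x = -\frac{1}{8}, 0F0, upper = {-}, lower = {-}, C = -\frac{7}{3}. Verdict: the I5 exponential reduction matches (the 0F0 exponential series at x = -\frac{1}{8}). Sum: \left(-\frac{7}{3}\right) \cdot e^{-\frac{1}{8}}.

Key step: t_0 being -\frac{7}{3}, (1)_k (prefactor -7/3) is k! itself.
Consecutive-term ratio: r(k) = -\frac{1}{8} * 1 / [(k+1)] ; factor over Q: parameters, x = -\frac{1}{8}, and C = -\frac{7}{3}.


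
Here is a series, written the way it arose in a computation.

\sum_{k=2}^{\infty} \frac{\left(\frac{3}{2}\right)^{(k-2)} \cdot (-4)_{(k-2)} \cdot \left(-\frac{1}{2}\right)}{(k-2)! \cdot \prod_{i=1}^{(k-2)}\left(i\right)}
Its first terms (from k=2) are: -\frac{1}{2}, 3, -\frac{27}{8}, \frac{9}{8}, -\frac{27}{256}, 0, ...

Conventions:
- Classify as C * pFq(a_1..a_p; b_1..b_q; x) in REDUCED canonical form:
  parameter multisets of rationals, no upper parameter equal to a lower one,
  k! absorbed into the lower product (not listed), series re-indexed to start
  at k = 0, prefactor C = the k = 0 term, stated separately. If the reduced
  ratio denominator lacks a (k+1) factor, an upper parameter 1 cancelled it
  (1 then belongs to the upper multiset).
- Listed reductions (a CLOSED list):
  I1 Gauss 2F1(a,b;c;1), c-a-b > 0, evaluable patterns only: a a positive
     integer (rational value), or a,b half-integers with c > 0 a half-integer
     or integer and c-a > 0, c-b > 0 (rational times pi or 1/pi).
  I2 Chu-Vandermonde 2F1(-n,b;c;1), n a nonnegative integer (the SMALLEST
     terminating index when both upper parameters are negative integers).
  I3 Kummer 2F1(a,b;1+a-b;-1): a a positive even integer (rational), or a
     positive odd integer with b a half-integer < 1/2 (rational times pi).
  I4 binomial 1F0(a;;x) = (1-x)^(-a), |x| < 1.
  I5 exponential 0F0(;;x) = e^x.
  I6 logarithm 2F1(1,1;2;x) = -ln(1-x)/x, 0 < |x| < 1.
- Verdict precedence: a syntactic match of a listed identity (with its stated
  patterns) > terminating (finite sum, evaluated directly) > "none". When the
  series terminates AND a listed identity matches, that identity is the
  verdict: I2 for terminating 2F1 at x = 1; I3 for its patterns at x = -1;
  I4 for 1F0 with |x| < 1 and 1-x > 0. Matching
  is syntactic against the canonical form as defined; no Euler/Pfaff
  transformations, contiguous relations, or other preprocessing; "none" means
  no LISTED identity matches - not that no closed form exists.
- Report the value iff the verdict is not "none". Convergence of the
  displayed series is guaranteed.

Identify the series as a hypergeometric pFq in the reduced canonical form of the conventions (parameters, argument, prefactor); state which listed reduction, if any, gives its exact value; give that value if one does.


This is -\frac{1}{2} * 1F1(-4; 1; \frac{3}{2}) in reduced canonical form. Verdict: terminating - upper parameter -4 makes this a finite sum (last index 4), evaluated exactly. Sum: \frac{37}{256}.

First insight: x = \frac{3}{2} and the lower running product (C = -1/2, x = 3/2) is a rising factorial.
Ratio: r(k) = \frac{3}{2} * (k-4) / [(k+1) (k+1)] ; factor over Q: parameters, x = \frac{3}{2}, and C = -\frac{1}{2}.


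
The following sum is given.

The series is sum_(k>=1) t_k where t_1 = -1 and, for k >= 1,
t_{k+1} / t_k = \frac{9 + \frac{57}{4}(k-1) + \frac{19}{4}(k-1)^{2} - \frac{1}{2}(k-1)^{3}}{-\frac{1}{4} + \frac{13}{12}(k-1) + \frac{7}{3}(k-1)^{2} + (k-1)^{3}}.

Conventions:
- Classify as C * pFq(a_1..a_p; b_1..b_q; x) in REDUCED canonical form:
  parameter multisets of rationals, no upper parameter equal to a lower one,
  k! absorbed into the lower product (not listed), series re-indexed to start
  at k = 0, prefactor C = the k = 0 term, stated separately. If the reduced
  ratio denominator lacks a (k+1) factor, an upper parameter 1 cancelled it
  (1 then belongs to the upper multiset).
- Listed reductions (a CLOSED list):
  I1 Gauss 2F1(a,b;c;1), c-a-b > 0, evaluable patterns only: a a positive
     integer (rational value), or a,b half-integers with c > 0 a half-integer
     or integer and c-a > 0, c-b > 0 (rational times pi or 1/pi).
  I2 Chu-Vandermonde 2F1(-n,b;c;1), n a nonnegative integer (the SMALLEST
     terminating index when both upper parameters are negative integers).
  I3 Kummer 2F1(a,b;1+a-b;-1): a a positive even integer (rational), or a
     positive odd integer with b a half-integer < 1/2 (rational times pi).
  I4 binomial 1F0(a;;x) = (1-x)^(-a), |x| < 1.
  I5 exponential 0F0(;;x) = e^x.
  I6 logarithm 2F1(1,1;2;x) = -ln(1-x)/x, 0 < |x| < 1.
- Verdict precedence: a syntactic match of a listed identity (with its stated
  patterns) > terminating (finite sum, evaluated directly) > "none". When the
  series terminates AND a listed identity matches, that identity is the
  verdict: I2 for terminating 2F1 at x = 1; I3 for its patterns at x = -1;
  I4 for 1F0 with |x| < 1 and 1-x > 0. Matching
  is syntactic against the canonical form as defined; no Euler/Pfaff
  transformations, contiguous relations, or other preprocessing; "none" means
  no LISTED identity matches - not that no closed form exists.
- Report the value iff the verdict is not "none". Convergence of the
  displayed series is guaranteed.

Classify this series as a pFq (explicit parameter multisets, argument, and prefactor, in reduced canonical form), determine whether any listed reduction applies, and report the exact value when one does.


This is -1 * 2F1(-12, 1; -\frac{1}{6}; -\frac{1}{2}) in reduced canonical form. Verdict: terminating at k = 12: the factor (-12)_k kills every later term; summing the 13 survivors is exact. Its exact value is \frac{19505678902175933}{4441173173515}.

The tell: t_0 being -1, cancel k + 3/2 from the displayed ratio first; then C = -1, x = -1/2.
Consecutive-term ratio: r(k) = -\frac{1}{2} * (k-12) (k+1) / [(k-\frac{1}{6}) (k+1)] ; factor over Q: parameters, x = -\frac{1}{2}, and C = -1.


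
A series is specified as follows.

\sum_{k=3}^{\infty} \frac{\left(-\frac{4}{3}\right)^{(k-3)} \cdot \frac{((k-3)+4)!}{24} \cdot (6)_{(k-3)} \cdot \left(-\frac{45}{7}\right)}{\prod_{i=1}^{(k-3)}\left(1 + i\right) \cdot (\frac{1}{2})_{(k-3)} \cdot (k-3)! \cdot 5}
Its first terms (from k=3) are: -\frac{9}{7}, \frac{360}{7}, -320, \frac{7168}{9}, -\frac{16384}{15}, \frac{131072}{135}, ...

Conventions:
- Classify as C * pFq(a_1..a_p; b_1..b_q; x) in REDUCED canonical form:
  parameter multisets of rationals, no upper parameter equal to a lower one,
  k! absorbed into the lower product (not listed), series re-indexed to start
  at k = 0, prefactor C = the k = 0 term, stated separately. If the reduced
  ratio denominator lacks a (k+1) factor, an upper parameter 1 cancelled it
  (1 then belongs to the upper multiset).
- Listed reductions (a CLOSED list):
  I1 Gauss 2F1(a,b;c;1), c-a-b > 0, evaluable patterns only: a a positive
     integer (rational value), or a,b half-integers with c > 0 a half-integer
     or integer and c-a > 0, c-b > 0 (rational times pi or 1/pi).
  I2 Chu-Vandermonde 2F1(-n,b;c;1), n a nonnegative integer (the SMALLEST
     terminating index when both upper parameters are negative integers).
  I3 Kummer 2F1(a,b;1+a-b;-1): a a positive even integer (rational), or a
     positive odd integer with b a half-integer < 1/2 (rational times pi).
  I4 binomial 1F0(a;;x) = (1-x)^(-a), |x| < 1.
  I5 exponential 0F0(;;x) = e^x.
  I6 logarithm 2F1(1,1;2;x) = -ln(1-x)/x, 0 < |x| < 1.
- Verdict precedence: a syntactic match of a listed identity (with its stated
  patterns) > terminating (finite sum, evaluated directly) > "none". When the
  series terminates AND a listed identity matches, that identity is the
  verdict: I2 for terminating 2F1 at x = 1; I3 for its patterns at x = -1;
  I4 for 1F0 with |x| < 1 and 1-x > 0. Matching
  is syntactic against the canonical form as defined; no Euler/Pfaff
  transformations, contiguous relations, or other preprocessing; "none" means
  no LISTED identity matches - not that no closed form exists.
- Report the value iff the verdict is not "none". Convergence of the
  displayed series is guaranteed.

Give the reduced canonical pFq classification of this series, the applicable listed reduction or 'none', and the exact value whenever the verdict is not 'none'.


Key step: t_0 being -\frac{9}{7}, the constant factors (prefactor -9/7) combine into one prefactor.
Term ratio: r(k) = -\frac{4}{3} * (k+5) (k+6) / [(k+\frac{1}{2}) (k+2) (k+1)] - rational in k, leading ratio -\frac{4}{3}; with t_0 = -\frac{9}{7}, classification follows.

This is -\frac{9}{7} * 2F2(5, 6; \frac{1}{2}, 2; -\frac{4}{3}) in reduced canonical form. Verdict: none. No listed pattern accepts 2F2(5, 6; \frac{1}{2}, 2; -\frac{4}{3}).


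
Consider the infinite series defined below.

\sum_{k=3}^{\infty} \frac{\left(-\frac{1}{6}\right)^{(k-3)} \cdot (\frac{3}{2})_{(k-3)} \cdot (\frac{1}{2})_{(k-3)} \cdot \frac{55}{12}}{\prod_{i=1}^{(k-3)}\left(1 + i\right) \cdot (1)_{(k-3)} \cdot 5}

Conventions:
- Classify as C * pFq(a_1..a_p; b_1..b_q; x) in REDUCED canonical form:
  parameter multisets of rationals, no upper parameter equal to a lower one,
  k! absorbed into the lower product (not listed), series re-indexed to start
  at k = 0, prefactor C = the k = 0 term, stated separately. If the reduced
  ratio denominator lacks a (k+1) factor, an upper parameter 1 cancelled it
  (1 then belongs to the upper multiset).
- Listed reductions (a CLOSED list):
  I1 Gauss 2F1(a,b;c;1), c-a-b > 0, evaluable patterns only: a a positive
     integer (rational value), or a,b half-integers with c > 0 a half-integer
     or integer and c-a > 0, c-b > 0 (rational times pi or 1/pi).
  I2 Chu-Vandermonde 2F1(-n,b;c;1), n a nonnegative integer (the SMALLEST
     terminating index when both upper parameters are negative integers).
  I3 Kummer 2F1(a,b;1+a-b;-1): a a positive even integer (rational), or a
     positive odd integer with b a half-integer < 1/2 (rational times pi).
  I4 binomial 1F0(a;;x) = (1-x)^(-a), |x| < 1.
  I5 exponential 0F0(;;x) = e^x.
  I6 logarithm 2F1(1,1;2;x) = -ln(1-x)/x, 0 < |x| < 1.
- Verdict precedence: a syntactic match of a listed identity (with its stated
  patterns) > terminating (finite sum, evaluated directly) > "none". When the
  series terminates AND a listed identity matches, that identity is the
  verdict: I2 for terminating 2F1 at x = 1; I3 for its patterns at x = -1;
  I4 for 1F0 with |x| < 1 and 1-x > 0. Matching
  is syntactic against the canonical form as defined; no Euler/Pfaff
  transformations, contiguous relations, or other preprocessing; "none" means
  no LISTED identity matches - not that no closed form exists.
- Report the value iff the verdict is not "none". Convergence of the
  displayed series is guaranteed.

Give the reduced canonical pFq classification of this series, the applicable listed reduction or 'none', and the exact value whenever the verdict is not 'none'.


This is \frac{11}{12} * 2F1(\frac{1}{2}, \frac{3}{2}; 2; -\frac{1}{6}) in reduced canonical form. Verdict: none here - no I1-I6 shape fits x = -\frac{1}{6} with lower {2}.

First insight: t_0 = \frac{11}{12} here, and the lower running product (C = 11/12, x = -1/6) is a rising factorial.
Step ratio: r(k) = -\frac{1}{6} * (k+\frac{1}{2}) (k+\frac{3}{2}) / [(k+2) (k+1)] - rational in k, leading ratio -\frac{1}{6}; with t_0 = \frac{11}{12}, classification follows.


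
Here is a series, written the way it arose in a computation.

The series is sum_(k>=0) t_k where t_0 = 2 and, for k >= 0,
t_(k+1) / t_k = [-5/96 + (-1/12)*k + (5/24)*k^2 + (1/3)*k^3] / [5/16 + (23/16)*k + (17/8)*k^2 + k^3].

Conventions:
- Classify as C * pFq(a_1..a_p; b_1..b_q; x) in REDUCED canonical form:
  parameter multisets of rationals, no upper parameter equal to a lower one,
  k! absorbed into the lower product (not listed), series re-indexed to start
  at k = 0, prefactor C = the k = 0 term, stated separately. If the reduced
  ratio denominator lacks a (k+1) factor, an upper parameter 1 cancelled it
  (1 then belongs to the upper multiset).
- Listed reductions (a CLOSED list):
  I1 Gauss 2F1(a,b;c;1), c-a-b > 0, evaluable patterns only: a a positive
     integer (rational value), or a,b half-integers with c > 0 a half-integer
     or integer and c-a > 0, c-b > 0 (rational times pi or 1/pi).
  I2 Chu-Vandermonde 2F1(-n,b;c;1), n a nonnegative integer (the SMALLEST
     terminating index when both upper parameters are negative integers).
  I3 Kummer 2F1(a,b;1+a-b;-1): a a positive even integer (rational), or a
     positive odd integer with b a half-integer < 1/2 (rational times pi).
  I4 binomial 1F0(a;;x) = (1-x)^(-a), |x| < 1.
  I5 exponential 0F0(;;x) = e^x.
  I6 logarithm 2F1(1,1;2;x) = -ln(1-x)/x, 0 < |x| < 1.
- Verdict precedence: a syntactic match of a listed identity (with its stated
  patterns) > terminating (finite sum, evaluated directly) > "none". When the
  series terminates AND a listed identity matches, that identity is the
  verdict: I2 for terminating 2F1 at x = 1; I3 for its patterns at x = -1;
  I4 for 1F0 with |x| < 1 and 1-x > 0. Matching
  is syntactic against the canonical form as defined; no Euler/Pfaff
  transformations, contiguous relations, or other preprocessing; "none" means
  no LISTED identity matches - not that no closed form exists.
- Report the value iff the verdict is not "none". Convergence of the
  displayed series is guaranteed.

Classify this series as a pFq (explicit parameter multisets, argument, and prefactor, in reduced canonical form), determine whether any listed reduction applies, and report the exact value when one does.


x = 1/3 here; the reduced form reads 1F0, upper {-1/2}, lower {-}, C = 2. Verdict at x = 1/3: the I4 binomial reduction matches (the 1F0 binomial series: exponent 1/2, x = 1/3). Sum: 2 * (2/3)^(1/2).

The tell: t_0 = 2 here, and the ratio is unreduced: k + 1/2 divides both sides (C = 2).
Consecutive-term ratio: r(k) = (1/3) * (k-1/2) / [(k+1)] - rational in k, leading ratio (1/3); with t_0 = 2, classification follows.


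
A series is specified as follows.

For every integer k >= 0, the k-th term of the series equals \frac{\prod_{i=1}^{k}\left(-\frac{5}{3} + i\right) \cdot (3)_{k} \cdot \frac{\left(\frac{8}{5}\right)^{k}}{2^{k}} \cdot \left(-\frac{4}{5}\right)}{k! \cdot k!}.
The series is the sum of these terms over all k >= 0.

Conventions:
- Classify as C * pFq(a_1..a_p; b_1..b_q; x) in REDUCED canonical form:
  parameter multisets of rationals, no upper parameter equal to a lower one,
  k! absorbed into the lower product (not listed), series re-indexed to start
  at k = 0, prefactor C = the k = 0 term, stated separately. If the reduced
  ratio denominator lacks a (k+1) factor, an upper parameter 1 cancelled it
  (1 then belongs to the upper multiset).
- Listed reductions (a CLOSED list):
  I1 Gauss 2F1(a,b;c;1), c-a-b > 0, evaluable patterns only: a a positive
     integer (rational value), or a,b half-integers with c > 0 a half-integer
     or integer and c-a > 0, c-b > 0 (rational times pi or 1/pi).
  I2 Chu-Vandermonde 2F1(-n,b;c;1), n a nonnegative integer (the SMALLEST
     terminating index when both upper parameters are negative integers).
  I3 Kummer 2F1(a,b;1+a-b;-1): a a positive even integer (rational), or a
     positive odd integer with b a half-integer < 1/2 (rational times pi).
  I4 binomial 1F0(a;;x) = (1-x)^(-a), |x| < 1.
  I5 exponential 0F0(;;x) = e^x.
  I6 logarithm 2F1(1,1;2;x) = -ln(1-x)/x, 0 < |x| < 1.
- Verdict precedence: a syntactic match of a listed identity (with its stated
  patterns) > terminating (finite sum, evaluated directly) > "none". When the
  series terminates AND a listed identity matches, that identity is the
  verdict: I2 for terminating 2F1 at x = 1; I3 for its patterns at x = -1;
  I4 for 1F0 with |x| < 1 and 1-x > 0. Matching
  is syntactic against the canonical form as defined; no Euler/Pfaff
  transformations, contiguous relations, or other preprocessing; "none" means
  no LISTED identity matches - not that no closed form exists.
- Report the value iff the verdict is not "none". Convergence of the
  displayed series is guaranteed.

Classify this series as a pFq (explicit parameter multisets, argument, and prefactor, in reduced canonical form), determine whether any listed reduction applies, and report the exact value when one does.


The series (x = \frac{4}{5}) is 2F1: upper {-\frac{2}{3}, 3}, lower {1}, prefactor -\frac{4}{5}. Verdict: none - at argument \frac{4}{5} the multisets {-\frac{2}{3}, 3} ; {1} match no listed identity.

First insight: x = \frac{4}{5} and the two k-th powers (prefactor -4/5) combine into one argument.
Term ratio: r(k) = \frac{4}{5} * (k-\frac{2}{3}) (k+3) / [(k+1) (k+1)] - rational in k. x = \frac{4}{5}; t_0 = -\frac{4}{5}; negate the roots.


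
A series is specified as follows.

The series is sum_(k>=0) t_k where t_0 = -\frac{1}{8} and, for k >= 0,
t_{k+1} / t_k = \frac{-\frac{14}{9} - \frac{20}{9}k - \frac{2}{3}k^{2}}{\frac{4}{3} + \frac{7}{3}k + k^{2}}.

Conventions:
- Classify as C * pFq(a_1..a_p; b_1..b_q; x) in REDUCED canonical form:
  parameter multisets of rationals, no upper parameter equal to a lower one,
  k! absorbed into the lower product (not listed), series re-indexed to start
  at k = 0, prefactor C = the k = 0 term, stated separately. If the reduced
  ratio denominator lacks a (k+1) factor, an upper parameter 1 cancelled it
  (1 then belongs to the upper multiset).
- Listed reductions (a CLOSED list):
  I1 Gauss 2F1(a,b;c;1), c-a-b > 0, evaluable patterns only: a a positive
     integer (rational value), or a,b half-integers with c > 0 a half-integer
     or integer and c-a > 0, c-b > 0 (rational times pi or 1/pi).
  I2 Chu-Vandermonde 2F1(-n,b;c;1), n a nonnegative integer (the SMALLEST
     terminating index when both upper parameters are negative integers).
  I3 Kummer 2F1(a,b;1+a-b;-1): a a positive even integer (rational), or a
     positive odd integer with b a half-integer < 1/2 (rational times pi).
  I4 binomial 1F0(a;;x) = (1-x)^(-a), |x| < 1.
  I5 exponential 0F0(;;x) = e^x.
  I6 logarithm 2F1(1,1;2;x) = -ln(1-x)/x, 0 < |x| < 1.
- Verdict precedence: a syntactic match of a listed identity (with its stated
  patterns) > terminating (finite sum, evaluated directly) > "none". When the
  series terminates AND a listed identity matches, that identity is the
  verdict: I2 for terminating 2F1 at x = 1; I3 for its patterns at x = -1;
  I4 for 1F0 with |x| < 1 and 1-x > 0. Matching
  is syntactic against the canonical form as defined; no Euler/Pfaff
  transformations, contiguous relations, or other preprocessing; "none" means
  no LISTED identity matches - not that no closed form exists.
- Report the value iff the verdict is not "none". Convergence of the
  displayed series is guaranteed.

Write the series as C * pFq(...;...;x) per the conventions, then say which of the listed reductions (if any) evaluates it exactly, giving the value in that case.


Structural cue: from the first term -\frac{1}{8}: the expanded ratio factors over Q; C = -1/8, roots give parameters.
Consecutive-term ratio: r(k) = -\frac{2}{3} * (k+1) (k+\frac{7}{3}) / [(k+\frac{4}{3}) (k+1)] - rational; roots negated = parameters, x = -\frac{2}{3}, C = -\frac{1}{8}.

This is -\frac{1}{8} * 2F1(1, \frac{7}{3}; \frac{4}{3}; -\frac{2}{3}) in reduced canonical form. Verdict: none. No listed pattern accepts 2F1(1, \frac{7}{3}; \frac{4}{3}; -\frac{2}{3}).
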